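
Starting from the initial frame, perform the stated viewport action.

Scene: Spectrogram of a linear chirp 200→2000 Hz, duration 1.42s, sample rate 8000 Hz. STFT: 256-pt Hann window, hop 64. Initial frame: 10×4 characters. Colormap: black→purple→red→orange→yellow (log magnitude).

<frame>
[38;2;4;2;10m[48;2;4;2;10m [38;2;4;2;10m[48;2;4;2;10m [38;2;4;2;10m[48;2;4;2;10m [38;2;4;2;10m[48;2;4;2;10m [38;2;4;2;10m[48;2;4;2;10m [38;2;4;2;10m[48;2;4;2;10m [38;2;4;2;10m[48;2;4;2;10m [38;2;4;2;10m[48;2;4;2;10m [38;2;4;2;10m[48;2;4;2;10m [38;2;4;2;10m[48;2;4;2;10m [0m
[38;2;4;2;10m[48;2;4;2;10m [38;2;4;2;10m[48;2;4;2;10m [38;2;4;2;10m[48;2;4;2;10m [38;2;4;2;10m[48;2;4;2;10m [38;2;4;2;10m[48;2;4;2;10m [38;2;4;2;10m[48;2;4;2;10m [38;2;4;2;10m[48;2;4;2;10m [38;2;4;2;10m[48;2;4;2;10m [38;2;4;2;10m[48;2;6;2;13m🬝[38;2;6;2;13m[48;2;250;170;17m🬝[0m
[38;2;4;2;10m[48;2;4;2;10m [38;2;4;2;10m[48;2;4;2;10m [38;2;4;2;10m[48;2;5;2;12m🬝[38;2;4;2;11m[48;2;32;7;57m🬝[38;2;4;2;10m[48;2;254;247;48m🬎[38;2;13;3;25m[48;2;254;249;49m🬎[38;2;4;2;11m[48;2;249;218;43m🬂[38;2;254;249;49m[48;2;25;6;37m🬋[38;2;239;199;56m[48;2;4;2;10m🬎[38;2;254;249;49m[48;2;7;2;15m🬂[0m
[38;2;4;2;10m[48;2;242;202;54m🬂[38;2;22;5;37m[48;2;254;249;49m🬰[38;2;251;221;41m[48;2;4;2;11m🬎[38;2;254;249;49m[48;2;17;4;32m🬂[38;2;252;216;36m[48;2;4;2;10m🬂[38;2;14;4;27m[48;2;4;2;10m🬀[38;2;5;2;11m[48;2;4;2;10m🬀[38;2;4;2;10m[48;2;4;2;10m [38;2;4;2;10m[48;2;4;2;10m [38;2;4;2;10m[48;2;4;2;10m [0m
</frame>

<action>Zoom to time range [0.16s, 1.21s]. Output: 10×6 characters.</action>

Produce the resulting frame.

<frame>
[38;2;4;2;10m[48;2;4;2;10m [38;2;4;2;10m[48;2;4;2;10m [38;2;4;2;10m[48;2;4;2;10m [38;2;4;2;10m[48;2;4;2;10m [38;2;4;2;10m[48;2;4;2;10m [38;2;4;2;10m[48;2;4;2;10m [38;2;4;2;10m[48;2;4;2;10m [38;2;4;2;10m[48;2;4;2;10m [38;2;4;2;10m[48;2;4;2;10m [38;2;4;2;10m[48;2;4;2;10m [0m
[38;2;4;2;10m[48;2;4;2;10m [38;2;4;2;10m[48;2;4;2;10m [38;2;4;2;10m[48;2;4;2;10m [38;2;4;2;10m[48;2;4;2;10m [38;2;4;2;10m[48;2;4;2;10m [38;2;4;2;10m[48;2;4;2;10m [38;2;4;2;10m[48;2;4;2;10m [38;2;4;2;10m[48;2;4;2;10m [38;2;4;2;10m[48;2;4;2;10m [38;2;4;2;10m[48;2;4;2;10m [0m
[38;2;4;2;10m[48;2;4;2;10m [38;2;4;2;10m[48;2;4;2;10m [38;2;4;2;10m[48;2;4;2;10m [38;2;4;2;10m[48;2;4;2;10m [38;2;4;2;10m[48;2;4;2;10m [38;2;4;2;10m[48;2;4;2;10m [38;2;4;2;10m[48;2;4;2;10m [38;2;4;2;10m[48;2;4;2;10m [38;2;4;2;10m[48;2;4;2;10m [38;2;4;2;10m[48;2;5;2;11m🬝[0m
[38;2;4;2;10m[48;2;4;2;10m [38;2;4;2;10m[48;2;4;2;10m [38;2;4;2;10m[48;2;4;2;10m [38;2;4;2;10m[48;2;4;2;10m [38;2;4;2;10m[48;2;4;2;11m🬎[38;2;4;2;10m[48;2;10;3;20m🬝[38;2;8;2;18m[48;2;250;155;11m🬝[38;2;7;2;15m[48;2;254;249;49m🬎[38;2;45;11;36m[48;2;254;249;49m🬆[38;2;31;7;52m[48;2;243;198;48m🬡[0m
[38;2;4;2;10m[48;2;9;3;19m🬝[38;2;13;3;26m[48;2;253;223;38m🬝[38;2;10;3;21m[48;2;254;249;49m🬎[38;2;6;2;13m[48;2;246;211;47m🬂[38;2;78;20;55m[48;2;254;249;49m🬰[38;2;253;234;43m[48;2;6;2;13m🬎[38;2;254;248;49m[48;2;11;3;22m🬂[38;2;254;249;49m[48;2;22;6;26m🬀[38;2;14;4;28m[48;2;4;2;11m🬀[38;2;5;2;12m[48;2;4;2;10m🬀[0m
[38;2;247;213;46m[48;2;6;2;13m🬎[38;2;254;249;49m[48;2;10;3;21m🬂[38;2;253;225;39m[48;2;14;4;26m🬀[38;2;9;3;19m[48;2;4;2;10m🬀[38;2;5;2;11m[48;2;4;2;10m🬀[38;2;4;2;10m[48;2;4;2;10m [38;2;4;2;10m[48;2;4;2;10m [38;2;4;2;10m[48;2;4;2;10m [38;2;4;2;10m[48;2;4;2;10m [38;2;4;2;10m[48;2;4;2;10m [0m
</frame>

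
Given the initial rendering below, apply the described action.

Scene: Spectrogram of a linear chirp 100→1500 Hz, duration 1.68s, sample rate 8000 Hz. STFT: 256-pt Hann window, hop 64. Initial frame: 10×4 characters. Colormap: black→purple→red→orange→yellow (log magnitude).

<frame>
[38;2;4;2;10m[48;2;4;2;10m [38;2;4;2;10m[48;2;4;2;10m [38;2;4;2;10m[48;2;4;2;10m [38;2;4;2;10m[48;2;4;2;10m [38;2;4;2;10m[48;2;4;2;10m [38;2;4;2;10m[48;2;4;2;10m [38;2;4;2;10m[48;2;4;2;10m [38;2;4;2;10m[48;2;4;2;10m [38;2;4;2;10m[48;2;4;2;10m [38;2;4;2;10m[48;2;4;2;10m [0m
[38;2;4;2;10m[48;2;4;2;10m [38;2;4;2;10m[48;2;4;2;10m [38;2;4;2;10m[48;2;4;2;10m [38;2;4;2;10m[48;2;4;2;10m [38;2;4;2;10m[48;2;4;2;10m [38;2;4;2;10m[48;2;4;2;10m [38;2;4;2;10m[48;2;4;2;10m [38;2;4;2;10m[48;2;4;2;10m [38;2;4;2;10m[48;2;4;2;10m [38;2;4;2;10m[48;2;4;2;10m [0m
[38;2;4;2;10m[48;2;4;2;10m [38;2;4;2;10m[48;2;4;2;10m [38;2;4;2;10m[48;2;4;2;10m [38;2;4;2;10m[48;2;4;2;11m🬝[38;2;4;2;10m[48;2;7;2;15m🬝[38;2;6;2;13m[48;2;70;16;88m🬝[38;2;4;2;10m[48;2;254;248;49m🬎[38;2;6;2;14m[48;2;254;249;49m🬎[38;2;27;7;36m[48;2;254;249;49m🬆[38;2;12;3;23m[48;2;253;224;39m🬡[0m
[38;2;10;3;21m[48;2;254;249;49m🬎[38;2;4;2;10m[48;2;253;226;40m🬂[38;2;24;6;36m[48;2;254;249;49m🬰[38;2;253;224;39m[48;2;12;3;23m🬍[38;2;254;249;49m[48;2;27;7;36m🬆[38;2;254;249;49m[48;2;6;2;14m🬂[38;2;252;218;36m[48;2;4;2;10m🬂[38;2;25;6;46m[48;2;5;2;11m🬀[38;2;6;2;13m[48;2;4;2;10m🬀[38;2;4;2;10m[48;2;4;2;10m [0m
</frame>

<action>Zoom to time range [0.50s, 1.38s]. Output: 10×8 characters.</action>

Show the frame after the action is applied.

<frame>
[38;2;4;2;10m[48;2;4;2;10m [38;2;4;2;10m[48;2;4;2;10m [38;2;4;2;10m[48;2;4;2;10m [38;2;4;2;10m[48;2;4;2;10m [38;2;4;2;10m[48;2;4;2;10m [38;2;4;2;10m[48;2;4;2;10m [38;2;4;2;10m[48;2;4;2;10m [38;2;4;2;10m[48;2;4;2;10m [38;2;4;2;10m[48;2;4;2;10m [38;2;4;2;10m[48;2;4;2;10m [0m
[38;2;4;2;10m[48;2;4;2;10m [38;2;4;2;10m[48;2;4;2;10m [38;2;4;2;10m[48;2;4;2;10m [38;2;4;2;10m[48;2;4;2;10m [38;2;4;2;10m[48;2;4;2;10m [38;2;4;2;10m[48;2;4;2;10m [38;2;4;2;10m[48;2;4;2;10m [38;2;4;2;10m[48;2;4;2;10m [38;2;4;2;10m[48;2;4;2;10m [38;2;4;2;10m[48;2;4;2;10m [0m
[38;2;4;2;10m[48;2;4;2;10m [38;2;4;2;10m[48;2;4;2;10m [38;2;4;2;10m[48;2;4;2;10m [38;2;4;2;10m[48;2;4;2;10m [38;2;4;2;10m[48;2;4;2;10m [38;2;4;2;10m[48;2;4;2;10m [38;2;4;2;10m[48;2;4;2;10m [38;2;4;2;10m[48;2;4;2;10m [38;2;4;2;10m[48;2;4;2;10m [38;2;4;2;10m[48;2;4;2;10m [0m
[38;2;4;2;10m[48;2;4;2;10m [38;2;4;2;10m[48;2;4;2;10m [38;2;4;2;10m[48;2;4;2;10m [38;2;4;2;10m[48;2;4;2;10m [38;2;4;2;10m[48;2;4;2;10m [38;2;4;2;10m[48;2;4;2;10m [38;2;4;2;10m[48;2;4;2;10m [38;2;4;2;10m[48;2;4;2;10m [38;2;4;2;10m[48;2;4;2;10m [38;2;4;2;10m[48;2;4;2;10m [0m
[38;2;4;2;10m[48;2;4;2;10m [38;2;4;2;10m[48;2;4;2;10m [38;2;4;2;10m[48;2;4;2;10m [38;2;4;2;10m[48;2;4;2;10m [38;2;4;2;10m[48;2;4;2;10m [38;2;4;2;10m[48;2;4;2;10m [38;2;4;2;10m[48;2;4;2;10m [38;2;4;2;10m[48;2;4;2;10m [38;2;4;2;10m[48;2;4;2;10m [38;2;4;2;10m[48;2;5;2;12m🬝[0m
[38;2;4;2;10m[48;2;4;2;10m [38;2;4;2;10m[48;2;4;2;10m [38;2;4;2;10m[48;2;5;2;12m🬝[38;2;4;2;10m[48;2;6;2;14m🬎[38;2;4;2;10m[48;2;11;3;23m🬎[38;2;8;2;17m[48;2;143;36;83m🬝[38;2;5;2;13m[48;2;253;232;42m🬎[38;2;12;3;23m[48;2;254;249;49m🬎[38;2;31;7;38m[48;2;253;229;41m🬆[38;2;15;4;29m[48;2;251;221;40m🬂[0m
[38;2;12;3;23m[48;2;254;249;49m🬎[38;2;31;7;39m[48;2;253;237;44m🬆[38;2;16;4;30m[48;2;245;207;48m🬂[38;2;251;213;38m[48;2;43;10;66m🬍[38;2;253;233;42m[48;2;8;2;17m🬎[38;2;254;249;49m[48;2;27;7;39m🬂[38;2;254;243;46m[48;2;8;2;17m🬂[38;2;171;44;81m[48;2;10;3;20m🬀[38;2;11;3;22m[48;2;4;2;10m🬂[38;2;6;2;14m[48;2;4;2;10m🬂[0m
[38;2;96;24;86m[48;2;8;2;18m🬀[38;2;11;3;23m[48;2;4;2;10m🬂[38;2;6;2;14m[48;2;4;2;10m🬂[38;2;5;2;12m[48;2;4;2;10m🬀[38;2;4;2;11m[48;2;4;2;10m🬀[38;2;4;2;10m[48;2;4;2;10m [38;2;4;2;10m[48;2;4;2;10m [38;2;4;2;10m[48;2;4;2;10m [38;2;4;2;10m[48;2;4;2;10m [38;2;4;2;10m[48;2;4;2;10m [0m
</frame>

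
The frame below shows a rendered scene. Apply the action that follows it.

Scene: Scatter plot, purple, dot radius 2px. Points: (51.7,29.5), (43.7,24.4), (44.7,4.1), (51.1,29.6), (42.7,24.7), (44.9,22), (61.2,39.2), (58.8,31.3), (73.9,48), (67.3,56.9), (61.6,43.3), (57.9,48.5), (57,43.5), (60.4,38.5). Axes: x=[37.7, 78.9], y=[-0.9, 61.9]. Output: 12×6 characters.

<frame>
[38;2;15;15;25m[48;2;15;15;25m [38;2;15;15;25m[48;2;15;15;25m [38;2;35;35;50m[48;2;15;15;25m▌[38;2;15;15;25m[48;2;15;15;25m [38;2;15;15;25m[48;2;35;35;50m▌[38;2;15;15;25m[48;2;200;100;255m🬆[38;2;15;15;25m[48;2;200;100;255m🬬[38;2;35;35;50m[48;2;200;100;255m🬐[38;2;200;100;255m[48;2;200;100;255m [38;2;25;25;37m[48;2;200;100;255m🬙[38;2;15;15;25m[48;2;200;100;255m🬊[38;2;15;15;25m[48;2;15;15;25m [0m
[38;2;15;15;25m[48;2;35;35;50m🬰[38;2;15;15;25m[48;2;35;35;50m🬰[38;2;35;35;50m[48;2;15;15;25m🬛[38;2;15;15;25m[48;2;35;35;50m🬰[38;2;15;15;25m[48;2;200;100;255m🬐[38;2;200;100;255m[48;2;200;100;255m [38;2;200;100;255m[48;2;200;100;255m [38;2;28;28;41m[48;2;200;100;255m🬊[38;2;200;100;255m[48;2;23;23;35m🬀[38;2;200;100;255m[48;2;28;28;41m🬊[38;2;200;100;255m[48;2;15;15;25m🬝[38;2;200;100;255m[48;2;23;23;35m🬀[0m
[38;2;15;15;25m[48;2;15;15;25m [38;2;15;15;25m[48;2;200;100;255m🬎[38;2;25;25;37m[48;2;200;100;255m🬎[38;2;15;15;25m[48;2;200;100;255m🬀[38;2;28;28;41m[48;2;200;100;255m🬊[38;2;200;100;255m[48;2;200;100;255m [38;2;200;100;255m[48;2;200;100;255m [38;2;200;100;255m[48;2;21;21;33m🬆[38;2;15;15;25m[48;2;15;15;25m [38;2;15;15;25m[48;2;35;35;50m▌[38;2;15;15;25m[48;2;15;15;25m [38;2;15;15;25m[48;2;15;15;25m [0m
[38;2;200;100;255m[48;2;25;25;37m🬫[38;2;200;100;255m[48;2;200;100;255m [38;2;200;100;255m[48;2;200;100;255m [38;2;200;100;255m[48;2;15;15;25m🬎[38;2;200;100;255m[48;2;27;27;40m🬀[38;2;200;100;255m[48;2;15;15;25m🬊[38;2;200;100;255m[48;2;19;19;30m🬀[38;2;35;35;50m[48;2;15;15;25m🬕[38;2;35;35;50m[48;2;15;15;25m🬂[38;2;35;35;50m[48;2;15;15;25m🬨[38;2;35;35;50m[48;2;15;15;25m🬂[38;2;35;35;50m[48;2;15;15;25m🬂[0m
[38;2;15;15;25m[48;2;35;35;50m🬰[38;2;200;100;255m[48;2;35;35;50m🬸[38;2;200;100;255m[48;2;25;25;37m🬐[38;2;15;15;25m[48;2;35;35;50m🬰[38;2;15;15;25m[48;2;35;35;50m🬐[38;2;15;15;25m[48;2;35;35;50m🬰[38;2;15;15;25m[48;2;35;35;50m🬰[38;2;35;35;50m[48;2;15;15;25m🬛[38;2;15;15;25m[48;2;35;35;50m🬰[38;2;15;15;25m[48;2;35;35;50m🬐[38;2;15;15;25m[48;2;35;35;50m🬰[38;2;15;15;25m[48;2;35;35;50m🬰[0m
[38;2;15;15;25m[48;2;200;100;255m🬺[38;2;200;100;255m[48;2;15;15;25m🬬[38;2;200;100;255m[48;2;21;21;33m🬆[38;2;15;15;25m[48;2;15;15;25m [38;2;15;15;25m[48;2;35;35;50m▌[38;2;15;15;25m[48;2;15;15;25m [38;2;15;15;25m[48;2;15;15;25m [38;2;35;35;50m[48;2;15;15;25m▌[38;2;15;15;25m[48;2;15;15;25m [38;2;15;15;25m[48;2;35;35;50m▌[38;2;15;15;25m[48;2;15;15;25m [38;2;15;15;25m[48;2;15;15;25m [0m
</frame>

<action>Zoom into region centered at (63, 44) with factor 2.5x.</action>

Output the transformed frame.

<frame>
[38;2;15;15;25m[48;2;15;15;25m [38;2;15;15;25m[48;2;15;15;25m [38;2;35;35;50m[48;2;15;15;25m▌[38;2;15;15;25m[48;2;15;15;25m [38;2;15;15;25m[48;2;35;35;50m▌[38;2;15;15;25m[48;2;15;15;25m [38;2;15;15;25m[48;2;15;15;25m [38;2;200;100;255m[48;2;27;27;40m🬁[38;2;200;100;255m[48;2;15;15;25m🬬[38;2;200;100;255m[48;2;28;28;41m🬆[38;2;15;15;25m[48;2;15;15;25m [38;2;15;15;25m[48;2;15;15;25m [0m
[38;2;15;15;25m[48;2;35;35;50m🬰[38;2;21;21;33m[48;2;200;100;255m🬆[38;2;200;100;255m[48;2;15;15;25m🬺[38;2;23;23;35m[48;2;200;100;255m🬬[38;2;15;15;25m[48;2;35;35;50m🬐[38;2;15;15;25m[48;2;35;35;50m🬰[38;2;15;15;25m[48;2;35;35;50m🬰[38;2;35;35;50m[48;2;15;15;25m🬛[38;2;15;15;25m[48;2;35;35;50m🬰[38;2;15;15;25m[48;2;35;35;50m🬐[38;2;15;15;25m[48;2;35;35;50m🬰[38;2;15;15;25m[48;2;35;35;50m🬰[0m
[38;2;15;15;25m[48;2;200;100;255m🬝[38;2;15;15;25m[48;2;200;100;255m🬀[38;2;200;100;255m[48;2;15;15;25m🬴[38;2;15;15;25m[48;2;200;100;255m🬝[38;2;15;15;25m[48;2;200;100;255m🬀[38;2;15;15;25m[48;2;200;100;255m🬊[38;2;15;15;25m[48;2;15;15;25m [38;2;35;35;50m[48;2;15;15;25m▌[38;2;15;15;25m[48;2;15;15;25m [38;2;15;15;25m[48;2;35;35;50m▌[38;2;15;15;25m[48;2;15;15;25m [38;2;15;15;25m[48;2;15;15;25m [0m
[38;2;35;35;50m[48;2;15;15;25m🬂[38;2;200;100;255m[48;2;15;15;25m🬊[38;2;200;100;255m[48;2;27;27;40m🬀[38;2;28;28;41m[48;2;200;100;255m🬆[38;2;200;100;255m[48;2;200;100;255m [38;2;200;100;255m[48;2;20;20;31m🬐[38;2;35;35;50m[48;2;15;15;25m🬂[38;2;35;35;50m[48;2;15;15;25m🬕[38;2;35;35;50m[48;2;15;15;25m🬂[38;2;35;35;50m[48;2;15;15;25m🬨[38;2;35;35;50m[48;2;15;15;25m🬂[38;2;35;35;50m[48;2;15;15;25m🬂[0m
[38;2;15;15;25m[48;2;35;35;50m🬰[38;2;15;15;25m[48;2;35;35;50m🬰[38;2;200;100;255m[48;2;31;31;45m🬁[38;2;200;100;255m[48;2;15;15;25m🬬[38;2;200;100;255m[48;2;28;28;41m🬆[38;2;15;15;25m[48;2;35;35;50m🬰[38;2;15;15;25m[48;2;35;35;50m🬰[38;2;35;35;50m[48;2;15;15;25m🬛[38;2;15;15;25m[48;2;35;35;50m🬰[38;2;15;15;25m[48;2;35;35;50m🬐[38;2;15;15;25m[48;2;35;35;50m🬰[38;2;15;15;25m[48;2;35;35;50m🬰[0m
[38;2;15;15;25m[48;2;15;15;25m [38;2;15;15;25m[48;2;200;100;255m🬝[38;2;35;35;50m[48;2;200;100;255m🬀[38;2;15;15;25m[48;2;200;100;255m🬊[38;2;15;15;25m[48;2;35;35;50m▌[38;2;15;15;25m[48;2;15;15;25m [38;2;15;15;25m[48;2;15;15;25m [38;2;35;35;50m[48;2;15;15;25m▌[38;2;15;15;25m[48;2;15;15;25m [38;2;15;15;25m[48;2;35;35;50m▌[38;2;15;15;25m[48;2;15;15;25m [38;2;15;15;25m[48;2;15;15;25m [0m
</frame>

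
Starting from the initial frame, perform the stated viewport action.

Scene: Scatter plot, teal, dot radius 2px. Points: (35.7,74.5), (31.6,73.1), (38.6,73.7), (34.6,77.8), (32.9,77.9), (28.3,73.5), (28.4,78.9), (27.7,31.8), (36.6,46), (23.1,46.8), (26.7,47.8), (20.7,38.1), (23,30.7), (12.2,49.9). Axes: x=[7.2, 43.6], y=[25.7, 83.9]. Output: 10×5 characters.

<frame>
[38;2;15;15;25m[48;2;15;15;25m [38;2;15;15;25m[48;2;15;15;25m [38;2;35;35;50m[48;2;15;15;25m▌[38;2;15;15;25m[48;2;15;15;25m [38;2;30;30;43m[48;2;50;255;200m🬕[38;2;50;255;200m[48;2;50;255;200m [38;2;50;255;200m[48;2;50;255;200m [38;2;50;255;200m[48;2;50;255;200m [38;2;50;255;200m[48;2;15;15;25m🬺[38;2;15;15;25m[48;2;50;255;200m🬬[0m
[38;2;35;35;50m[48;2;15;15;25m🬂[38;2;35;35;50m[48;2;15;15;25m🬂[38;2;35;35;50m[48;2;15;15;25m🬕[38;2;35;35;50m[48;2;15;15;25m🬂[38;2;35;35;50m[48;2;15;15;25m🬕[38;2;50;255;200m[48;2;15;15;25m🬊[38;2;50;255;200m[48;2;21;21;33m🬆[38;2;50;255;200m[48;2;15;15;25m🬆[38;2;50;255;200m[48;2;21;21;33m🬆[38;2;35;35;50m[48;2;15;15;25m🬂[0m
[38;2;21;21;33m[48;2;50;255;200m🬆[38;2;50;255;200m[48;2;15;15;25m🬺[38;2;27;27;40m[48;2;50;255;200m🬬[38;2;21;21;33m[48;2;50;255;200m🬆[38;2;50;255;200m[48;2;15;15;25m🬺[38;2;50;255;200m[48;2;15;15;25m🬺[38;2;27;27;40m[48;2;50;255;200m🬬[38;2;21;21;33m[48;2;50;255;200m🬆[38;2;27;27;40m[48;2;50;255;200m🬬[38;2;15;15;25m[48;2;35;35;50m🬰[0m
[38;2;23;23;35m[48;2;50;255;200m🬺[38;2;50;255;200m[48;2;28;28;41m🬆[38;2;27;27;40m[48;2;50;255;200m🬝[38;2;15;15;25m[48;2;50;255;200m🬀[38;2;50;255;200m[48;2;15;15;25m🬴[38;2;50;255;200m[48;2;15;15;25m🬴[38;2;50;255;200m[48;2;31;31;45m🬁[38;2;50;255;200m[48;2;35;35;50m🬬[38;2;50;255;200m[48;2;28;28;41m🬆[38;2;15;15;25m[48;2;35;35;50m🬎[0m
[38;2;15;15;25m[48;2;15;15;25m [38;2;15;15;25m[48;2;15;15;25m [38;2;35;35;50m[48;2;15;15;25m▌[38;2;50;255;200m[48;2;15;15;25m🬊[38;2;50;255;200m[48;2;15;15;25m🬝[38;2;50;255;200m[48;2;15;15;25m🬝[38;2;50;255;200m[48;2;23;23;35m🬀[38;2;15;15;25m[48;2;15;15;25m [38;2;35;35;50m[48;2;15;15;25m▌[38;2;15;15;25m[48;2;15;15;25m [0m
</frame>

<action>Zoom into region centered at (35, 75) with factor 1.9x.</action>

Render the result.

<frame>
[38;2;15;15;25m[48;2;15;15;25m [38;2;15;15;25m[48;2;15;15;25m [38;2;35;35;50m[48;2;15;15;25m▌[38;2;15;15;25m[48;2;15;15;25m [38;2;35;35;50m[48;2;15;15;25m▌[38;2;15;15;25m[48;2;15;15;25m [38;2;35;35;50m[48;2;15;15;25m▌[38;2;15;15;25m[48;2;15;15;25m [38;2;35;35;50m[48;2;15;15;25m▌[38;2;15;15;25m[48;2;15;15;25m [0m
[38;2;28;28;41m[48;2;50;255;200m🬆[38;2;50;255;200m[48;2;35;35;50m🬺[38;2;30;30;43m[48;2;50;255;200m🬎[38;2;35;35;50m[48;2;50;255;200m🬀[38;2;35;35;50m[48;2;50;255;200m🬀[38;2;50;255;200m[48;2;28;28;41m🬱[38;2;31;31;45m[48;2;50;255;200m🬝[38;2;35;35;50m[48;2;15;15;25m🬂[38;2;35;35;50m[48;2;15;15;25m🬕[38;2;35;35;50m[48;2;15;15;25m🬂[0m
[38;2;15;15;25m[48;2;50;255;200m🬐[38;2;50;255;200m[48;2;50;255;200m [38;2;35;35;50m[48;2;50;255;200m🬐[38;2;50;255;200m[48;2;50;255;200m [38;2;50;255;200m[48;2;35;35;50m🬬[38;2;50;255;200m[48;2;50;255;200m [38;2;50;255;200m[48;2;50;255;200m [38;2;50;255;200m[48;2;15;15;25m🬛[38;2;35;35;50m[48;2;15;15;25m🬛[38;2;15;15;25m[48;2;35;35;50m🬰[0m
[38;2;15;15;25m[48;2;35;35;50m🬎[38;2;50;255;200m[48;2;23;23;35m🬀[38;2;35;35;50m[48;2;15;15;25m🬲[38;2;50;255;200m[48;2;23;23;35m🬀[38;2;35;35;50m[48;2;15;15;25m🬲[38;2;50;255;200m[48;2;23;23;35m🬀[38;2;50;255;200m[48;2;31;31;45m🬁[38;2;15;15;25m[48;2;35;35;50m🬎[38;2;35;35;50m[48;2;15;15;25m🬲[38;2;15;15;25m[48;2;35;35;50m🬎[0m
[38;2;15;15;25m[48;2;15;15;25m [38;2;15;15;25m[48;2;15;15;25m [38;2;35;35;50m[48;2;15;15;25m▌[38;2;15;15;25m[48;2;15;15;25m [38;2;35;35;50m[48;2;15;15;25m▌[38;2;15;15;25m[48;2;15;15;25m [38;2;35;35;50m[48;2;15;15;25m▌[38;2;15;15;25m[48;2;15;15;25m [38;2;35;35;50m[48;2;15;15;25m▌[38;2;15;15;25m[48;2;15;15;25m [0m
</frame>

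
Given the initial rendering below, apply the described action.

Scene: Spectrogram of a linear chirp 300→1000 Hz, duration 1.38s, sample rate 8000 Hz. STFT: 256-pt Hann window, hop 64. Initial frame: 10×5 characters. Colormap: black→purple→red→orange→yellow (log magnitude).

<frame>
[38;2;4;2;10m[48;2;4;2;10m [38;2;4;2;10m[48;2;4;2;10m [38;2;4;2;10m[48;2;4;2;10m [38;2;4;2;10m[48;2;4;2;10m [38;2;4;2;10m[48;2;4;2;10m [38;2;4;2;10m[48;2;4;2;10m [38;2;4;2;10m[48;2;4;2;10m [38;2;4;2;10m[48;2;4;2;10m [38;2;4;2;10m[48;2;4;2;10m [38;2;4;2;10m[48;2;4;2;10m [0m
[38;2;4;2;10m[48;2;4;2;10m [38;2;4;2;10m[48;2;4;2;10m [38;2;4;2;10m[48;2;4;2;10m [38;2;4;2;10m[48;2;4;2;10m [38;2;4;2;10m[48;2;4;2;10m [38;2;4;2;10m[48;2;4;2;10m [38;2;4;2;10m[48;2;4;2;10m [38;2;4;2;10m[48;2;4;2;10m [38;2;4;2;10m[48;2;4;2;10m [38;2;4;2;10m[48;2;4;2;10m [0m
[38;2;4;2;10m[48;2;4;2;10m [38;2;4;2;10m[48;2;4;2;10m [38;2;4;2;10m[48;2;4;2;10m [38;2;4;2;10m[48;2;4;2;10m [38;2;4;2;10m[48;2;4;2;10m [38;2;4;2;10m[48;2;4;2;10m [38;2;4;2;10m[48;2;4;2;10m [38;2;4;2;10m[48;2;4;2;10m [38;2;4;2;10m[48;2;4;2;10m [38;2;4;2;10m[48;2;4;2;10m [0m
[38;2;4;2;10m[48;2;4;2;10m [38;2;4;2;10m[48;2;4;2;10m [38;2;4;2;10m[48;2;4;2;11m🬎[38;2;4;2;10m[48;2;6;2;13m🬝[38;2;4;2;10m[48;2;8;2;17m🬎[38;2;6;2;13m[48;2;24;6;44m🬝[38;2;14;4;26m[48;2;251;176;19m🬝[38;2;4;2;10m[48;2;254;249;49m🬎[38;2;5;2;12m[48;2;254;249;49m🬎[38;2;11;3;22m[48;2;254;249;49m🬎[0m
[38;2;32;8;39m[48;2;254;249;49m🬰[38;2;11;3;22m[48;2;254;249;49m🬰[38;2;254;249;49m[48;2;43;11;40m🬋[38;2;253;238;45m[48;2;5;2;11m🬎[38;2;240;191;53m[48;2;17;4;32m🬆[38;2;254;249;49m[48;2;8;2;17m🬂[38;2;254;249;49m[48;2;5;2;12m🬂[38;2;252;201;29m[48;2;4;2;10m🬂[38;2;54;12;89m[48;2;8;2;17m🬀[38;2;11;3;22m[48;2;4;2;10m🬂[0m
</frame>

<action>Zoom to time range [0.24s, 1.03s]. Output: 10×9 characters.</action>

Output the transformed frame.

<frame>
[38;2;4;2;10m[48;2;4;2;10m [38;2;4;2;10m[48;2;4;2;10m [38;2;4;2;10m[48;2;4;2;10m [38;2;4;2;10m[48;2;4;2;10m [38;2;4;2;10m[48;2;4;2;10m [38;2;4;2;10m[48;2;4;2;10m [38;2;4;2;10m[48;2;4;2;10m [38;2;4;2;10m[48;2;4;2;10m [38;2;4;2;10m[48;2;4;2;10m [38;2;4;2;10m[48;2;4;2;10m [0m
[38;2;4;2;10m[48;2;4;2;10m [38;2;4;2;10m[48;2;4;2;10m [38;2;4;2;10m[48;2;4;2;10m [38;2;4;2;10m[48;2;4;2;10m [38;2;4;2;10m[48;2;4;2;10m [38;2;4;2;10m[48;2;4;2;10m [38;2;4;2;10m[48;2;4;2;10m [38;2;4;2;10m[48;2;4;2;10m [38;2;4;2;10m[48;2;4;2;10m [38;2;4;2;10m[48;2;4;2;10m [0m
[38;2;4;2;10m[48;2;4;2;10m [38;2;4;2;10m[48;2;4;2;10m [38;2;4;2;10m[48;2;4;2;10m [38;2;4;2;10m[48;2;4;2;10m [38;2;4;2;10m[48;2;4;2;10m [38;2;4;2;10m[48;2;4;2;10m [38;2;4;2;10m[48;2;4;2;10m [38;2;4;2;10m[48;2;4;2;10m [38;2;4;2;10m[48;2;4;2;10m [38;2;4;2;10m[48;2;4;2;10m [0m
[38;2;4;2;10m[48;2;4;2;10m [38;2;4;2;10m[48;2;4;2;10m [38;2;4;2;10m[48;2;4;2;10m [38;2;4;2;10m[48;2;4;2;10m [38;2;4;2;10m[48;2;4;2;10m [38;2;4;2;10m[48;2;4;2;10m [38;2;4;2;10m[48;2;4;2;10m [38;2;4;2;10m[48;2;4;2;10m [38;2;4;2;10m[48;2;4;2;10m [38;2;4;2;10m[48;2;4;2;10m [0m
[38;2;4;2;10m[48;2;4;2;10m [38;2;4;2;10m[48;2;4;2;10m [38;2;4;2;10m[48;2;4;2;10m [38;2;4;2;10m[48;2;4;2;10m [38;2;4;2;10m[48;2;4;2;10m [38;2;4;2;10m[48;2;4;2;10m [38;2;4;2;10m[48;2;4;2;10m [38;2;4;2;10m[48;2;4;2;10m [38;2;4;2;10m[48;2;4;2;10m [38;2;4;2;10m[48;2;4;2;10m [0m
[38;2;4;2;10m[48;2;4;2;10m [38;2;4;2;10m[48;2;4;2;10m [38;2;4;2;10m[48;2;4;2;10m [38;2;4;2;10m[48;2;4;2;10m [38;2;4;2;10m[48;2;4;2;10m [38;2;4;2;10m[48;2;4;2;10m [38;2;4;2;10m[48;2;4;2;10m [38;2;4;2;10m[48;2;4;2;10m [38;2;4;2;10m[48;2;4;2;10m [38;2;4;2;10m[48;2;4;2;10m [0m
[38;2;4;2;10m[48;2;4;2;10m [38;2;4;2;10m[48;2;4;2;10m [38;2;4;2;10m[48;2;4;2;10m [38;2;4;2;10m[48;2;4;2;11m🬎[38;2;4;2;10m[48;2;5;2;11m🬝[38;2;4;2;10m[48;2;5;2;11m🬎[38;2;4;2;10m[48;2;5;2;13m🬎[38;2;4;2;10m[48;2;7;2;16m🬎[38;2;4;2;10m[48;2;11;3;22m🬎[38;2;6;2;13m[48;2;24;6;44m🬝[0m
[38;2;7;2;16m[48;2;253;225;39m🬎[38;2;14;3;27m[48;2;254;249;49m🬎[38;2;55;14;49m[48;2;254;249;49m🬎[38;2;8;2;16m[48;2;253;219;37m🬂[38;2;11;3;22m[48;2;253;220;37m🬂[38;2;47;11;62m[48;2;254;249;49m🬰[38;2;254;249;49m[48;2;38;8;64m🬋[38;2;251;215;38m[48;2;11;3;22m🬎[38;2;253;229;41m[48;2;8;2;17m🬎[38;2;254;248;49m[48;2;64;16;49m🬂[0m
[38;2;254;247;48m[48;2;6;2;15m🬂[38;2;231;135;46m[48;2;5;2;12m🬂[38;2;44;10;74m[48;2;4;2;11m🬂[38;2;24;6;44m[48;2;6;2;13m🬀[38;2;11;3;22m[48;2;4;2;10m🬂[38;2;6;2;14m[48;2;4;2;10m🬂[38;2;5;2;13m[48;2;4;2;10m🬂[38;2;5;2;11m[48;2;4;2;10m🬂[38;2;4;2;11m[48;2;4;2;10m🬂[38;2;4;2;11m[48;2;4;2;10m🬂[0m
</frame>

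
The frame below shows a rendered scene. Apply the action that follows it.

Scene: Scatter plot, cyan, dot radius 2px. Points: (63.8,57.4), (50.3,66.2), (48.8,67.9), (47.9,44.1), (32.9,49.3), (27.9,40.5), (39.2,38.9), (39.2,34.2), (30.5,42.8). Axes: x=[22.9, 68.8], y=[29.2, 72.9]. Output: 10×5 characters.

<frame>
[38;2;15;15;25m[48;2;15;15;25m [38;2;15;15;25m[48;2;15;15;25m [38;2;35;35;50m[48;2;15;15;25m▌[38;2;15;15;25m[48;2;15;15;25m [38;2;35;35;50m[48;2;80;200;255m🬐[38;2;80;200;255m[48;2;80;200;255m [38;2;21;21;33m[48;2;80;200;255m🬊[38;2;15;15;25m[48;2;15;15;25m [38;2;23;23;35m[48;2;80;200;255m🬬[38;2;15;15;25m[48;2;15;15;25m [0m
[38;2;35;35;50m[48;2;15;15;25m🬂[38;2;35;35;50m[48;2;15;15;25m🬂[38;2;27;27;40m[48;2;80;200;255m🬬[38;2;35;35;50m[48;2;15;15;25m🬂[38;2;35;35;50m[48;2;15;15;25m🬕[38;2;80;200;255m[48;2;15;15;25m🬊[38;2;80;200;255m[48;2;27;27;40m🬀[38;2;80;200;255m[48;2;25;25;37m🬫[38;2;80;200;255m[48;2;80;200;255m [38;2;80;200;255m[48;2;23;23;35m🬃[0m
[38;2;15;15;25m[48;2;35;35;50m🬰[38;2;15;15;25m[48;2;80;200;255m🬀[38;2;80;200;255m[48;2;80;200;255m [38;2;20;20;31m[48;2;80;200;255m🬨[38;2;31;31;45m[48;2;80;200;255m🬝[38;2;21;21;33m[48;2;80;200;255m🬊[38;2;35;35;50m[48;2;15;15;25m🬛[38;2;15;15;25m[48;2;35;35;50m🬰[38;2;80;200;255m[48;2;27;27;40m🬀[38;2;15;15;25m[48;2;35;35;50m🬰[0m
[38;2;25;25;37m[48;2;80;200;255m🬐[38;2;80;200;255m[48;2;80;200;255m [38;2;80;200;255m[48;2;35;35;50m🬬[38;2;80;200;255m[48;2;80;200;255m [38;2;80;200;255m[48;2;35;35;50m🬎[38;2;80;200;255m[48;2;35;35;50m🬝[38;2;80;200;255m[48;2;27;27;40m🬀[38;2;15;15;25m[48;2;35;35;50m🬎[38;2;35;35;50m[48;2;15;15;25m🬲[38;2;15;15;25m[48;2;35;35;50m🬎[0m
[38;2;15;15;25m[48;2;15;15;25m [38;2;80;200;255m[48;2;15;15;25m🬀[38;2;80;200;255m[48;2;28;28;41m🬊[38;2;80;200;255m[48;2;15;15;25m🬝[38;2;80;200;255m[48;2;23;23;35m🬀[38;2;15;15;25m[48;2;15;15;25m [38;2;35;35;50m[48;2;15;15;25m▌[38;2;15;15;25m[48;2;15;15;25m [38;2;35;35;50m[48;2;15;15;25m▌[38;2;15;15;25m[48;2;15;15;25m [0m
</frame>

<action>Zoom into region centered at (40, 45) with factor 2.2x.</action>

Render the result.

<frame>
[38;2;15;15;25m[48;2;15;15;25m [38;2;15;15;25m[48;2;80;200;255m🬆[38;2;23;23;35m[48;2;80;200;255m🬬[38;2;15;15;25m[48;2;15;15;25m [38;2;35;35;50m[48;2;15;15;25m▌[38;2;15;15;25m[48;2;15;15;25m [38;2;35;35;50m[48;2;15;15;25m▌[38;2;15;15;25m[48;2;15;15;25m [38;2;35;35;50m[48;2;15;15;25m▌[38;2;15;15;25m[48;2;15;15;25m [0m
[38;2;80;200;255m[48;2;19;19;30m🬁[38;2;80;200;255m[48;2;15;15;25m🬬[38;2;80;200;255m[48;2;21;21;33m🬆[38;2;35;35;50m[48;2;15;15;25m🬂[38;2;35;35;50m[48;2;15;15;25m🬕[38;2;35;35;50m[48;2;15;15;25m🬂[38;2;35;35;50m[48;2;15;15;25m🬕[38;2;35;35;50m[48;2;15;15;25m🬂[38;2;27;27;40m[48;2;80;200;255m🬬[38;2;35;35;50m[48;2;15;15;25m🬂[0m
[38;2;80;200;255m[48;2;15;15;25m🬺[38;2;23;23;35m[48;2;80;200;255m🬬[38;2;35;35;50m[48;2;15;15;25m🬛[38;2;15;15;25m[48;2;35;35;50m🬰[38;2;35;35;50m[48;2;15;15;25m🬛[38;2;15;15;25m[48;2;35;35;50m🬰[38;2;35;35;50m[48;2;15;15;25m🬛[38;2;15;15;25m[48;2;80;200;255m🬐[38;2;80;200;255m[48;2;80;200;255m [38;2;19;19;30m[48;2;80;200;255m🬸[0m
[38;2;80;200;255m[48;2;28;28;41m🬆[38;2;15;15;25m[48;2;35;35;50m🬎[38;2;35;35;50m[48;2;15;15;25m🬲[38;2;15;15;25m[48;2;80;200;255m🬆[38;2;80;200;255m[48;2;15;15;25m🬺[38;2;19;19;30m[48;2;80;200;255m🬬[38;2;35;35;50m[48;2;15;15;25m🬲[38;2;15;15;25m[48;2;35;35;50m🬎[38;2;80;200;255m[48;2;27;27;40m🬀[38;2;15;15;25m[48;2;35;35;50m🬎[0m
[38;2;15;15;25m[48;2;15;15;25m [38;2;15;15;25m[48;2;15;15;25m [38;2;35;35;50m[48;2;15;15;25m▌[38;2;15;15;25m[48;2;80;200;255m🬄[38;2;80;200;255m[48;2;80;200;255m [38;2;15;15;25m[48;2;80;200;255m🬬[38;2;35;35;50m[48;2;15;15;25m▌[38;2;15;15;25m[48;2;15;15;25m [38;2;35;35;50m[48;2;15;15;25m▌[38;2;15;15;25m[48;2;15;15;25m [0m
</frame>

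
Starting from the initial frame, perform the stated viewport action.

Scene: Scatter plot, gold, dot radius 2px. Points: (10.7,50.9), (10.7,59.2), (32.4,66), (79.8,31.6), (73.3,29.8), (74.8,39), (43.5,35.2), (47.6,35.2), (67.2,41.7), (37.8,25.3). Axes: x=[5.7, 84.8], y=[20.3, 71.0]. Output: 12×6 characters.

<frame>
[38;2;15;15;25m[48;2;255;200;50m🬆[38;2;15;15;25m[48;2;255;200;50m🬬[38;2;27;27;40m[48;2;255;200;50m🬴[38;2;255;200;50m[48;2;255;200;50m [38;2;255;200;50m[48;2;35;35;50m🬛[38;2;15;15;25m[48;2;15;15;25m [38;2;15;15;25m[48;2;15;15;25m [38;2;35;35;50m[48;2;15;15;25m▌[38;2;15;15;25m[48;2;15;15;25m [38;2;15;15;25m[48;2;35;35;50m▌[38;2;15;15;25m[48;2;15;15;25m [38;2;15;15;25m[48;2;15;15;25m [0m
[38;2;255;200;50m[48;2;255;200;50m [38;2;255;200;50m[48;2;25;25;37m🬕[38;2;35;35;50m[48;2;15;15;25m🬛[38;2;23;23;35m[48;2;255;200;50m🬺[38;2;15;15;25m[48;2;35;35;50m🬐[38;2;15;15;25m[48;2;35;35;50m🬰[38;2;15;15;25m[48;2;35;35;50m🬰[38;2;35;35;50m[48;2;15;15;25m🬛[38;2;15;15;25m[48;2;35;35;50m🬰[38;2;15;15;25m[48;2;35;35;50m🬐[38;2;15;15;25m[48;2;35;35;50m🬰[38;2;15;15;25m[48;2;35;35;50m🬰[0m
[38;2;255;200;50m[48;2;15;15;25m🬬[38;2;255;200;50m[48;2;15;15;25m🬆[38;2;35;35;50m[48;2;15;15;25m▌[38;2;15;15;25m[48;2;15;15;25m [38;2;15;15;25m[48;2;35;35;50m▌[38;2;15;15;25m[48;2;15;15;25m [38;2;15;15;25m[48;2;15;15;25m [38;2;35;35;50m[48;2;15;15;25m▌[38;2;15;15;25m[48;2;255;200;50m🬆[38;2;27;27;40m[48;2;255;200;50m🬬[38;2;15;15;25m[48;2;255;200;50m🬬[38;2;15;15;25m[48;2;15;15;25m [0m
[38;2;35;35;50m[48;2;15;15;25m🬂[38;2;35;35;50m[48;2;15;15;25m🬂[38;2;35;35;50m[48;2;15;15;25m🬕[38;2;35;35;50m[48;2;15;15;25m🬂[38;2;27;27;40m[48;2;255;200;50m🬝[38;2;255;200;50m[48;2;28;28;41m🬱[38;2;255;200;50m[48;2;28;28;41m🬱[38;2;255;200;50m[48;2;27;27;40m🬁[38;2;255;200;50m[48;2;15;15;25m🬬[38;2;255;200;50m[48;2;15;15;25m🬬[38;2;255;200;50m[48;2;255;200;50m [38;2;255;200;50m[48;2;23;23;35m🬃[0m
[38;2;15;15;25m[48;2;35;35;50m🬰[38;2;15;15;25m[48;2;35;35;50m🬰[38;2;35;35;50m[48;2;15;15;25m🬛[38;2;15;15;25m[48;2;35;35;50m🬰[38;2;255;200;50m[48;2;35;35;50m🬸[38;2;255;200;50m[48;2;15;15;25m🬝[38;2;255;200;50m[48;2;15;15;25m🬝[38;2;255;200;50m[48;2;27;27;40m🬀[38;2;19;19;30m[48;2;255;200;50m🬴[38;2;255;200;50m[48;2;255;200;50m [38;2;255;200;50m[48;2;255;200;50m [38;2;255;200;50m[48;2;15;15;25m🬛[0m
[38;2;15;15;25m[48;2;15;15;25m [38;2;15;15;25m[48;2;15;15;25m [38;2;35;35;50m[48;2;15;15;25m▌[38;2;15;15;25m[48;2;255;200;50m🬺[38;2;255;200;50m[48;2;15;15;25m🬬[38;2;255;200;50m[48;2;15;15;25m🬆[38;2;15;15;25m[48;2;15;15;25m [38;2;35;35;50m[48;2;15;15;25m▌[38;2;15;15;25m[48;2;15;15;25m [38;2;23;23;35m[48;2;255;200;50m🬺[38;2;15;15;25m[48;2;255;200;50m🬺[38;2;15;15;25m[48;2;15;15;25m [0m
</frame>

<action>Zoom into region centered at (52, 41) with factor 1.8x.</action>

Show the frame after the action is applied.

<frame>
[38;2;15;15;25m[48;2;15;15;25m [38;2;15;15;25m[48;2;15;15;25m [38;2;35;35;50m[48;2;15;15;25m▌[38;2;15;15;25m[48;2;15;15;25m [38;2;15;15;25m[48;2;35;35;50m▌[38;2;15;15;25m[48;2;15;15;25m [38;2;15;15;25m[48;2;15;15;25m [38;2;35;35;50m[48;2;15;15;25m▌[38;2;15;15;25m[48;2;15;15;25m [38;2;15;15;25m[48;2;35;35;50m▌[38;2;15;15;25m[48;2;15;15;25m [38;2;15;15;25m[48;2;15;15;25m [0m
[38;2;15;15;25m[48;2;35;35;50m🬰[38;2;15;15;25m[48;2;35;35;50m🬰[38;2;35;35;50m[48;2;15;15;25m🬛[38;2;15;15;25m[48;2;35;35;50m🬰[38;2;15;15;25m[48;2;35;35;50m🬐[38;2;15;15;25m[48;2;35;35;50m🬰[38;2;15;15;25m[48;2;35;35;50m🬰[38;2;35;35;50m[48;2;15;15;25m🬛[38;2;15;15;25m[48;2;35;35;50m🬰[38;2;15;15;25m[48;2;35;35;50m🬐[38;2;15;15;25m[48;2;35;35;50m🬰[38;2;15;15;25m[48;2;35;35;50m🬰[0m
[38;2;15;15;25m[48;2;15;15;25m [38;2;15;15;25m[48;2;15;15;25m [38;2;35;35;50m[48;2;15;15;25m▌[38;2;15;15;25m[48;2;15;15;25m [38;2;15;15;25m[48;2;35;35;50m▌[38;2;15;15;25m[48;2;15;15;25m [38;2;15;15;25m[48;2;15;15;25m [38;2;35;35;50m[48;2;15;15;25m▌[38;2;15;15;25m[48;2;255;200;50m🬝[38;2;15;15;25m[48;2;255;200;50m🬀[38;2;15;15;25m[48;2;255;200;50m🬊[38;2;15;15;25m[48;2;255;200;50m🬆[0m
[38;2;35;35;50m[48;2;15;15;25m🬂[38;2;35;35;50m[48;2;15;15;25m🬂[38;2;35;35;50m[48;2;15;15;25m🬕[38;2;28;28;41m[48;2;255;200;50m🬆[38;2;28;28;41m[48;2;255;200;50m🬆[38;2;23;23;35m[48;2;255;200;50m🬬[38;2;35;35;50m[48;2;15;15;25m🬂[38;2;35;35;50m[48;2;15;15;25m🬕[38;2;35;35;50m[48;2;15;15;25m🬂[38;2;255;200;50m[48;2;21;21;33m🬊[38;2;255;200;50m[48;2;15;15;25m🬂[38;2;255;200;50m[48;2;15;15;25m🬬[0m
[38;2;15;15;25m[48;2;35;35;50m🬰[38;2;15;15;25m[48;2;35;35;50m🬰[38;2;255;200;50m[48;2;31;31;45m🬁[38;2;255;200;50m[48;2;15;15;25m🬬[38;2;255;200;50m[48;2;15;15;25m🬬[38;2;255;200;50m[48;2;21;21;33m🬆[38;2;15;15;25m[48;2;35;35;50m🬰[38;2;35;35;50m[48;2;15;15;25m🬛[38;2;15;15;25m[48;2;35;35;50m🬰[38;2;15;15;25m[48;2;35;35;50m🬐[38;2;23;23;35m[48;2;255;200;50m🬝[38;2;21;21;33m[48;2;255;200;50m🬊[0m
[38;2;15;15;25m[48;2;15;15;25m [38;2;15;15;25m[48;2;255;200;50m🬆[38;2;255;200;50m[48;2;15;15;25m🬺[38;2;15;15;25m[48;2;255;200;50m🬬[38;2;15;15;25m[48;2;35;35;50m▌[38;2;15;15;25m[48;2;15;15;25m [38;2;15;15;25m[48;2;15;15;25m [38;2;35;35;50m[48;2;15;15;25m▌[38;2;15;15;25m[48;2;15;15;25m [38;2;15;15;25m[48;2;35;35;50m▌[38;2;255;200;50m[48;2;15;15;25m🬊[38;2;255;200;50m[48;2;15;15;25m🬝[0m
</frame>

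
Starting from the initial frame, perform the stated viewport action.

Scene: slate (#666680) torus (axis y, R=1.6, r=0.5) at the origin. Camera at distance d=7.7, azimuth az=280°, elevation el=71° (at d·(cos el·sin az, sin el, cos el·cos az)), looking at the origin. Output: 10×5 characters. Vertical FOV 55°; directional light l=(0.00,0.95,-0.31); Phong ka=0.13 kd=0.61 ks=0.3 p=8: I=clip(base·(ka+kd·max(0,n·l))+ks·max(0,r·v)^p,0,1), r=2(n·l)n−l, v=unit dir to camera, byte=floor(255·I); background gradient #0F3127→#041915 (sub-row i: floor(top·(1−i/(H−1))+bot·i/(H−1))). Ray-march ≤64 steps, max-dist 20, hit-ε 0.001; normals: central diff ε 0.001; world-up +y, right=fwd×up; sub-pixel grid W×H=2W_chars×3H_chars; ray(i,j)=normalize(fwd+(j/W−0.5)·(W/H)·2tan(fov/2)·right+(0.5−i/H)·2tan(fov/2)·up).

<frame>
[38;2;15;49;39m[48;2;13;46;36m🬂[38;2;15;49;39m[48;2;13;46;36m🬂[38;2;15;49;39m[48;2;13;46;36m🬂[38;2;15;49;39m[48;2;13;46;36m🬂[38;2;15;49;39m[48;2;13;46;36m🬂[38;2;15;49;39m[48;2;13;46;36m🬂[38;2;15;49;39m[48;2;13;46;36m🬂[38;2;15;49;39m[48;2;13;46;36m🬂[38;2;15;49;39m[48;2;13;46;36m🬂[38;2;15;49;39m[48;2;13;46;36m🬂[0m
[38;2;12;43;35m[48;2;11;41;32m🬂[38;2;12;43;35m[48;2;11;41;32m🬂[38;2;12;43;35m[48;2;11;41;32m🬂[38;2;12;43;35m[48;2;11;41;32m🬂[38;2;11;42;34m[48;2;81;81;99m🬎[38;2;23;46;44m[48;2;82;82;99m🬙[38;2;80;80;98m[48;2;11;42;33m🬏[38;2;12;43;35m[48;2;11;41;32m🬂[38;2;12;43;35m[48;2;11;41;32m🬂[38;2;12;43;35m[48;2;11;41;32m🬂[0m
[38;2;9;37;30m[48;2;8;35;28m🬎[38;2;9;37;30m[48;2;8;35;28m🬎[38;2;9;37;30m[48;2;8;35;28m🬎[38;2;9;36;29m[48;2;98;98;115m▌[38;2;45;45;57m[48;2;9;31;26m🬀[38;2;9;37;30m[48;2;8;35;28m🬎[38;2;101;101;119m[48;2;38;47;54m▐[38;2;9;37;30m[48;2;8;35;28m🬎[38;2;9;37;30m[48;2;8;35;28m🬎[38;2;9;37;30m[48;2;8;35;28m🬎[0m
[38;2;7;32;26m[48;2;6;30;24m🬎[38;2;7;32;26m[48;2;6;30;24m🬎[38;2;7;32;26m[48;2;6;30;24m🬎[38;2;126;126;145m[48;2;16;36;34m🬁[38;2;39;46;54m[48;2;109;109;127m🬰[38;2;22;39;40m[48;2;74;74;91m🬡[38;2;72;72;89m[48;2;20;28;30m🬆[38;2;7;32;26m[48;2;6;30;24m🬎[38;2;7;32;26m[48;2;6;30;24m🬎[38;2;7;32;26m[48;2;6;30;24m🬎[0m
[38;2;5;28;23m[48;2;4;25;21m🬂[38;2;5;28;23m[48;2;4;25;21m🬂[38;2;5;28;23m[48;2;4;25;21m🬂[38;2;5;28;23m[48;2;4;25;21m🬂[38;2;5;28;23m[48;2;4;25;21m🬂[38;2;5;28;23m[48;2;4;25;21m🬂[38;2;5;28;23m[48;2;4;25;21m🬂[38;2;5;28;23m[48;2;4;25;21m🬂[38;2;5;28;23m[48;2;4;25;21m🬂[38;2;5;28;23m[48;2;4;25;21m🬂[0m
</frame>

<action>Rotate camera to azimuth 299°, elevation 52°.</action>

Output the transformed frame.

<frame>
[38;2;15;49;39m[48;2;13;46;36m🬂[38;2;15;49;39m[48;2;13;46;36m🬂[38;2;15;49;39m[48;2;13;46;36m🬂[38;2;15;49;39m[48;2;13;46;36m🬂[38;2;15;49;39m[48;2;13;46;36m🬂[38;2;15;49;39m[48;2;13;46;36m🬂[38;2;15;49;39m[48;2;13;46;36m🬂[38;2;15;49;39m[48;2;13;46;36m🬂[38;2;15;49;39m[48;2;13;46;36m🬂[38;2;15;49;39m[48;2;13;46;36m🬂[0m
[38;2;12;43;35m[48;2;11;41;32m🬂[38;2;12;43;35m[48;2;11;41;32m🬂[38;2;12;43;35m[48;2;11;41;32m🬂[38;2;12;43;35m[48;2;11;41;32m🬂[38;2;11;42;33m[48;2;97;97;115m🬝[38;2;11;42;34m[48;2;111;111;129m🬎[38;2;12;43;35m[48;2;11;41;32m🬂[38;2;12;43;35m[48;2;11;41;32m🬂[38;2;12;43;35m[48;2;11;41;32m🬂[38;2;12;43;35m[48;2;11;41;32m🬂[0m
[38;2;9;37;30m[48;2;8;35;28m🬎[38;2;9;37;30m[48;2;8;35;28m🬎[38;2;9;37;30m[48;2;8;35;28m🬎[38;2;21;40;39m[48;2;86;86;105m▌[38;2;49;49;62m[48;2;10;26;24m🬀[38;2;13;13;16m[48;2;12;34;30m🬀[38;2;83;83;101m[48;2;23;37;38m🬨[38;2;9;37;30m[48;2;14;14;17m🬬[38;2;9;37;30m[48;2;8;35;28m🬎[38;2;9;37;30m[48;2;8;35;28m🬎[0m
[38;2;7;32;26m[48;2;6;30;24m🬎[38;2;7;32;26m[48;2;6;30;24m🬎[38;2;7;32;26m[48;2;6;30;24m🬎[38;2;81;81;99m[48;2;11;31;28m🬁[38;2;82;82;99m[48;2;28;36;40m🬌[38;2;82;82;98m[48;2;14;23;24m🬍[38;2;71;71;87m[48;2;18;30;31m🬂[38;2;7;32;26m[48;2;6;30;24m🬎[38;2;7;32;26m[48;2;6;30;24m🬎[38;2;7;32;26m[48;2;6;30;24m🬎[0m
[38;2;5;28;23m[48;2;4;25;21m🬂[38;2;5;28;23m[48;2;4;25;21m🬂[38;2;5;28;23m[48;2;4;25;21m🬂[38;2;5;28;23m[48;2;4;25;21m🬂[38;2;5;28;23m[48;2;4;25;21m🬂[38;2;5;28;23m[48;2;4;25;21m🬂[38;2;5;28;23m[48;2;4;25;21m🬂[38;2;5;28;23m[48;2;4;25;21m🬂[38;2;5;28;23m[48;2;4;25;21m🬂[38;2;5;28;23m[48;2;4;25;21m🬂[0m
</frame>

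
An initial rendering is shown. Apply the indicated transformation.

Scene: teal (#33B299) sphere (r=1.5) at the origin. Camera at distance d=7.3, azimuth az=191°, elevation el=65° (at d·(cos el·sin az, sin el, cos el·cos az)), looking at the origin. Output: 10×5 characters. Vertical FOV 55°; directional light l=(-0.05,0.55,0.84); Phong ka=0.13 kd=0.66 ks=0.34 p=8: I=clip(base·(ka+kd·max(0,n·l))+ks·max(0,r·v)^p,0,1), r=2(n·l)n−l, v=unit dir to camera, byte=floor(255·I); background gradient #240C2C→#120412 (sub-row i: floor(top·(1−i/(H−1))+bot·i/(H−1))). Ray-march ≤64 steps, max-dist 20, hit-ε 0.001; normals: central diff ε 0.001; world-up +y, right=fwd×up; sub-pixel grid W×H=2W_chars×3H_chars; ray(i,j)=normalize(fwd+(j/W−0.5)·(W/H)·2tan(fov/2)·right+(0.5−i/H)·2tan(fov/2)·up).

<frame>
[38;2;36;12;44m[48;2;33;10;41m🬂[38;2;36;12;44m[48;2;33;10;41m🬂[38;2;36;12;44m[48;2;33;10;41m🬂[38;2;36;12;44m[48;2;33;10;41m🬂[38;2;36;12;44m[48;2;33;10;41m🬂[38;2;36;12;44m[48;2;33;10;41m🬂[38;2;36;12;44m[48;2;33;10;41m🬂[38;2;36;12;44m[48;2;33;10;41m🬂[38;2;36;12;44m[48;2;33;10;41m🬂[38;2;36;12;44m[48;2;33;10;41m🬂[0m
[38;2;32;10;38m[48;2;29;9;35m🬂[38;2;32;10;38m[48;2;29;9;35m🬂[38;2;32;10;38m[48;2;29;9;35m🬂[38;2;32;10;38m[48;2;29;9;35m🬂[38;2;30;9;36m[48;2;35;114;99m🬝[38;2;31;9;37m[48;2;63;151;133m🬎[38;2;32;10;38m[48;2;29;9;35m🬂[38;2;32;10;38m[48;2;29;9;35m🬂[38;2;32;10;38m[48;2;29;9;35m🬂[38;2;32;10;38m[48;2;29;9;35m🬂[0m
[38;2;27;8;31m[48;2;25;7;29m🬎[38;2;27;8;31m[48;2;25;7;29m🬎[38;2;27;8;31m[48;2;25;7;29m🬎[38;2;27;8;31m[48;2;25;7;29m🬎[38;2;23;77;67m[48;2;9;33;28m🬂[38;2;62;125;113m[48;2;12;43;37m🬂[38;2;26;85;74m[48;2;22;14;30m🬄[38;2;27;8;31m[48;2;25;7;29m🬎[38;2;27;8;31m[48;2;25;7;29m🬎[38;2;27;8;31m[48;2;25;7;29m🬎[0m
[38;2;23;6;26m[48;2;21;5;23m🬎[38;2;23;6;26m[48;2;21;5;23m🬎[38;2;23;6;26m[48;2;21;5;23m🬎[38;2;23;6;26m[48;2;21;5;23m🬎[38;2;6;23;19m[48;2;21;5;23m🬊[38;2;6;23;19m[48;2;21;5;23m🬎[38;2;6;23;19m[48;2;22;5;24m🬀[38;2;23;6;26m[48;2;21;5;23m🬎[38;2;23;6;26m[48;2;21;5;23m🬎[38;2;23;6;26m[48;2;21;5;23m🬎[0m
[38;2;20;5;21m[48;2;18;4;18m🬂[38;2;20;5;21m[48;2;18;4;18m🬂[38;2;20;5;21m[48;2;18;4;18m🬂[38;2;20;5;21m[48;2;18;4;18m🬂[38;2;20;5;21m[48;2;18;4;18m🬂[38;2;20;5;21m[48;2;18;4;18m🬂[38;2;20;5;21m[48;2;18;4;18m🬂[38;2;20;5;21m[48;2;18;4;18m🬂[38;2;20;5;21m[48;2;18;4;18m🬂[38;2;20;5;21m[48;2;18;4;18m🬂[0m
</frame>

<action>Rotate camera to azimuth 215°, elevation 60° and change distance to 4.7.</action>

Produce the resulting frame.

<frame>
[38;2;36;12;44m[48;2;33;10;41m🬂[38;2;36;12;44m[48;2;33;10;41m🬂[38;2;36;12;44m[48;2;33;10;41m🬂[38;2;36;12;44m[48;2;33;10;41m🬂[38;2;36;12;44m[48;2;33;10;41m🬂[38;2;36;12;44m[48;2;33;10;41m🬂[38;2;36;12;44m[48;2;33;10;41m🬂[38;2;36;12;44m[48;2;33;10;41m🬂[38;2;36;12;44m[48;2;33;10;41m🬂[38;2;36;12;44m[48;2;33;10;41m🬂[0m
[38;2;32;10;38m[48;2;29;9;35m🬂[38;2;32;10;38m[48;2;29;9;35m🬂[38;2;32;10;38m[48;2;29;9;35m🬂[38;2;25;15;34m[48;2;15;54;46m🬕[38;2;24;33;43m[48;2;24;82;71m🬐[38;2;81;149;135m[48;2;39;111;97m🬦[38;2;32;10;38m[48;2;79;158;143m🬂[38;2;35;122;105m[48;2;30;9;36m🬏[38;2;32;10;38m[48;2;29;9;35m🬂[38;2;32;10;38m[48;2;29;9;35m🬂[0m
[38;2;27;8;31m[48;2;25;7;29m🬎[38;2;27;8;31m[48;2;25;7;29m🬎[38;2;27;8;31m[48;2;25;7;29m🬎[38;2;6;23;19m[48;2;9;32;27m🬺[38;2;12;44;38m[48;2;6;24;21m🬊[38;2;20;65;56m[48;2;11;40;34m🬊[38;2;48;108;97m[48;2;18;63;54m🬂[38;2;25;86;74m[48;2;26;7;30m▌[38;2;27;8;31m[48;2;25;7;29m🬎[38;2;27;8;31m[48;2;25;7;29m🬎[0m
[38;2;23;6;26m[48;2;21;5;23m🬎[38;2;23;6;26m[48;2;21;5;23m🬎[38;2;23;6;26m[48;2;21;5;23m🬎[38;2;6;23;19m[48;2;21;5;23m🬬[38;2;6;23;19m[48;2;6;23;19m [38;2;6;23;19m[48;2;7;26;22m🬺[38;2;11;39;33m[48;2;6;23;19m🬂[38;2;11;41;35m[48;2;22;5;24m🬄[38;2;23;6;26m[48;2;21;5;23m🬎[38;2;23;6;26m[48;2;21;5;23m🬎[0m
[38;2;20;5;21m[48;2;18;4;18m🬂[38;2;20;5;21m[48;2;18;4;18m🬂[38;2;20;5;21m[48;2;18;4;18m🬂[38;2;20;5;21m[48;2;18;4;18m🬂[38;2;6;23;19m[48;2;18;4;19m🬁[38;2;6;23;19m[48;2;18;4;18m🬂[38;2;20;5;21m[48;2;18;4;18m🬂[38;2;20;5;21m[48;2;18;4;18m🬂[38;2;20;5;21m[48;2;18;4;18m🬂[38;2;20;5;21m[48;2;18;4;18m🬂[0m
</frame>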